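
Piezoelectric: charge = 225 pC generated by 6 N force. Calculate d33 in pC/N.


d33 = 225 / 6 = 37.5 pC/N

37.5


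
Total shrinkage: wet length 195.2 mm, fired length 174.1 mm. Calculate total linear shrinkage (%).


TS = (195.2 - 174.1) / 195.2 * 100 = 10.81%

10.81


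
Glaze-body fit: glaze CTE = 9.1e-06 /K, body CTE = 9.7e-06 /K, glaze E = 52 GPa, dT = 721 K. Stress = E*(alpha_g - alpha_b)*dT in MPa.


Stress = 52*1000*(9.1e-06 - 9.7e-06)*721 = -22.5 MPa

-22.5


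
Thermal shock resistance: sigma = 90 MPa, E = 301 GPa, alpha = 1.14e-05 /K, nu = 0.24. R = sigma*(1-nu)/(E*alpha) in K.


R = 90*(1-0.24)/(301*1000*1.14e-05) = 20 K

20


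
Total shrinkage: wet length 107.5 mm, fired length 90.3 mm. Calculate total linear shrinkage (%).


TS = (107.5 - 90.3) / 107.5 * 100 = 16.0%

16.0


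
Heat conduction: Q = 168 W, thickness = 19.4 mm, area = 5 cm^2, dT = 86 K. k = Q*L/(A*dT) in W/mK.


k = 168*19.4/1000/(5/10000*86) = 75.8 W/mK

75.8


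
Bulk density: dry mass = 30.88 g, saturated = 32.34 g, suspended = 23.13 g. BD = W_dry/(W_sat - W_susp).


BD = 30.88 / (32.34 - 23.13) = 30.88 / 9.21 = 3.353 g/cm^3

3.353


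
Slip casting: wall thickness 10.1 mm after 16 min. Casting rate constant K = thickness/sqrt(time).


K = 10.1 / sqrt(16) = 10.1 / 4.0 = 2.525 mm/min^0.5

2.525


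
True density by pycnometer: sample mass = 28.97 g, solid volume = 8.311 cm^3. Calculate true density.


TD = 28.97 / 8.311 = 3.486 g/cm^3

3.486


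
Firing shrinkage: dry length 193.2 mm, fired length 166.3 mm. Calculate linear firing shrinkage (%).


FS = (193.2 - 166.3) / 193.2 * 100 = 13.92%

13.92


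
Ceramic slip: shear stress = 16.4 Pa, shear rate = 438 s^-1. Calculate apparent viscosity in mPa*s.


eta = tau/gamma * 1000 = 16.4/438 * 1000 = 37.4 mPa*s

37.4


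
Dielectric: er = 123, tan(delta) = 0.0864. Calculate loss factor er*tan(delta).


Loss = 123 * 0.0864 = 10.627

10.627


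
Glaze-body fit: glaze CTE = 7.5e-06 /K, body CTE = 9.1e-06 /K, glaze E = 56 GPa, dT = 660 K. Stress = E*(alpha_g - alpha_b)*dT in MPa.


Stress = 56*1000*(7.5e-06 - 9.1e-06)*660 = -59.1 MPa

-59.1


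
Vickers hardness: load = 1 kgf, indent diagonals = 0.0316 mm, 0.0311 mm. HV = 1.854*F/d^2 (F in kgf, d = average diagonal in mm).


d_avg = (0.0316+0.0311)/2 = 0.03135 mm
HV = 1.854*1/0.03135^2 = 1886

1886


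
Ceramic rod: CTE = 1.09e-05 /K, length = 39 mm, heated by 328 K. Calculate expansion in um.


dL = 1.09e-05 * 39 * 328 * 1000 = 139.433 um

139.433


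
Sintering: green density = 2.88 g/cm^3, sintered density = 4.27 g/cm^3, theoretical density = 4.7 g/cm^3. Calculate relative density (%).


Relative = 4.27 / 4.7 * 100 = 90.9%

90.9


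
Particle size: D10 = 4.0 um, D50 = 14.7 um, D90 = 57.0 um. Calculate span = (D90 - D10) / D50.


Span = (57.0 - 4.0) / 14.7 = 53.0 / 14.7 = 3.605

3.605


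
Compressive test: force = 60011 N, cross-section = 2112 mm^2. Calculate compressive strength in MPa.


CS = 60011 / 2112 = 28.4 MPa

28.4


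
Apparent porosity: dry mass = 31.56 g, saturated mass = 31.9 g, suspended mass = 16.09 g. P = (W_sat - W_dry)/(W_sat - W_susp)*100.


P = (31.9 - 31.56) / (31.9 - 16.09) * 100 = 0.34 / 15.81 * 100 = 2.2%

2.2


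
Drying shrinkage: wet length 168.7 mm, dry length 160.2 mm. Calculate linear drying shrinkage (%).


DS = (168.7 - 160.2) / 168.7 * 100 = 5.04%

5.04


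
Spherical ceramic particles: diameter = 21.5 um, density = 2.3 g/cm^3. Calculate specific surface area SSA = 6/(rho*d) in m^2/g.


SSA = 6 / (2.3 * 21.5) = 0.121 m^2/g

0.121


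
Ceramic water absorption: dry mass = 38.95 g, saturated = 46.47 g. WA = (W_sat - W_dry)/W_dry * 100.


WA = (46.47 - 38.95) / 38.95 * 100 = 19.31%

19.31


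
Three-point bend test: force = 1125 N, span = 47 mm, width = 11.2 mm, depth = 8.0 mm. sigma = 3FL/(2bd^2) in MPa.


sigma = 3*1125*47/(2*11.2*8.0^2) = 110.6 MPa

110.6


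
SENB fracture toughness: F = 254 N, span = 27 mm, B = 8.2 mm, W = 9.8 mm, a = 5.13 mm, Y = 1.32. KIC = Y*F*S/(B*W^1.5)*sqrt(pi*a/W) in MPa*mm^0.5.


KIC = 1.32*254*27/(8.2*9.8^1.5)*sqrt(pi*5.13/9.8) = 46.15

46.15


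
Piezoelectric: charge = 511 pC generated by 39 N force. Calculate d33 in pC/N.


d33 = 511 / 39 = 13.1 pC/N

13.1


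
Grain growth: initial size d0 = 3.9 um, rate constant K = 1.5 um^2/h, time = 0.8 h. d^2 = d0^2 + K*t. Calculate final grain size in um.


d^2 = 3.9^2 + 1.5*0.8 = 16.41
d = sqrt(16.41) = 4.05 um

4.05


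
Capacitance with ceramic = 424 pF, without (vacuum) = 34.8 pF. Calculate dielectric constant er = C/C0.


er = 424 / 34.8 = 12.18

12.18


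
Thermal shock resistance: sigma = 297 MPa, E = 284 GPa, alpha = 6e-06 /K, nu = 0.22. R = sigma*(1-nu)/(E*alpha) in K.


R = 297*(1-0.22)/(284*1000*6e-06) = 136 K

136


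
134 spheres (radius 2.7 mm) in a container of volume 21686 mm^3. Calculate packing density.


V_sphere = 4/3*pi*2.7^3 = 82.448 mm^3
Total V = 134*82.448 = 11048.032 mm^3
PD = 11048.032 / 21686 = 0.509

0.509


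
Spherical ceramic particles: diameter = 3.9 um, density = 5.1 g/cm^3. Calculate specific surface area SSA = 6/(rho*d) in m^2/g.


SSA = 6 / (5.1 * 3.9) = 0.302 m^2/g

0.302


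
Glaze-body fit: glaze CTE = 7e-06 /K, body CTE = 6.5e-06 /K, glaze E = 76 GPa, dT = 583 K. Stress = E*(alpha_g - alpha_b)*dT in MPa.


Stress = 76*1000*(7e-06 - 6.5e-06)*583 = 22.2 MPa

22.2


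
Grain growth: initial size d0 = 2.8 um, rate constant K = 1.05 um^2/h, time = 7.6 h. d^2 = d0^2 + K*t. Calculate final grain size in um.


d^2 = 2.8^2 + 1.05*7.6 = 15.82
d = sqrt(15.82) = 3.98 um

3.98


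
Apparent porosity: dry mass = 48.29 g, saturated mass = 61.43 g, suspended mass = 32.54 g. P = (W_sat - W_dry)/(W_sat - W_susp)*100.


P = (61.43 - 48.29) / (61.43 - 32.54) * 100 = 13.14 / 28.89 * 100 = 45.5%

45.5


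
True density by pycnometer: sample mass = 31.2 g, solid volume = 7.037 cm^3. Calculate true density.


TD = 31.2 / 7.037 = 4.434 g/cm^3

4.434


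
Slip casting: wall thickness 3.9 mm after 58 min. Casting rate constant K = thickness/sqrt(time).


K = 3.9 / sqrt(58) = 3.9 / 7.6158 = 0.512 mm/min^0.5

0.512


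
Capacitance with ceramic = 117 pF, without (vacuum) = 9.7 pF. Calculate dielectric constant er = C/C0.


er = 117 / 9.7 = 12.06

12.06


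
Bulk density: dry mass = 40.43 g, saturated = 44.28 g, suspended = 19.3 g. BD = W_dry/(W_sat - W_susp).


BD = 40.43 / (44.28 - 19.3) = 40.43 / 24.98 = 1.618 g/cm^3

1.618


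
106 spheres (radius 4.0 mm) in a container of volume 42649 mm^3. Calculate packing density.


V_sphere = 4/3*pi*4.0^3 = 268.0826 mm^3
Total V = 106*268.0826 = 28416.7556 mm^3
PD = 28416.7556 / 42649 = 0.666

0.666


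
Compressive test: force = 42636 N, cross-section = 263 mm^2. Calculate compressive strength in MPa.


CS = 42636 / 263 = 162.1 MPa

162.1


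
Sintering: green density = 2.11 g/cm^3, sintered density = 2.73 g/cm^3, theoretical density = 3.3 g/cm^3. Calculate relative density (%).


Relative = 2.73 / 3.3 * 100 = 82.7%

82.7


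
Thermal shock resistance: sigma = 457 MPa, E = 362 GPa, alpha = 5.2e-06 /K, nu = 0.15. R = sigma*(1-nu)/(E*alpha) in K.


R = 457*(1-0.15)/(362*1000*5.2e-06) = 206 K

206


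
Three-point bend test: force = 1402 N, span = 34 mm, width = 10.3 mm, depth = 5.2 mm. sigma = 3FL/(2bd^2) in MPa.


sigma = 3*1402*34/(2*10.3*5.2^2) = 256.7 MPa

256.7


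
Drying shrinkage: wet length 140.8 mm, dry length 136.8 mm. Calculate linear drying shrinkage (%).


DS = (140.8 - 136.8) / 140.8 * 100 = 2.84%

2.84


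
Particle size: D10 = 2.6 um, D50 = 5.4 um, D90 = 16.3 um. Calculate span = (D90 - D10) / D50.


Span = (16.3 - 2.6) / 5.4 = 13.7 / 5.4 = 2.537

2.537


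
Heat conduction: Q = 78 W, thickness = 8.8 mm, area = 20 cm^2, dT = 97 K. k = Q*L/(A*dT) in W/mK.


k = 78*8.8/1000/(20/10000*97) = 3.54 W/mK

3.54


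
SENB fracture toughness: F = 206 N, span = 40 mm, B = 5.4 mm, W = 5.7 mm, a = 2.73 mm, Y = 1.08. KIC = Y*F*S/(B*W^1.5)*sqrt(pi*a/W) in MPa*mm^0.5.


KIC = 1.08*206*40/(5.4*5.7^1.5)*sqrt(pi*2.73/5.7) = 148.55

148.55


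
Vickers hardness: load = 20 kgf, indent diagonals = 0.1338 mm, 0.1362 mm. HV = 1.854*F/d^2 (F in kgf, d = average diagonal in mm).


d_avg = (0.1338+0.1362)/2 = 0.135 mm
HV = 1.854*20/0.135^2 = 2035

2035


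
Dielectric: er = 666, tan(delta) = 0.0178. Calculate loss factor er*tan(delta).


Loss = 666 * 0.0178 = 11.855

11.855


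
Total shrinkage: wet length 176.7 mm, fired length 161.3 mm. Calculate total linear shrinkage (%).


TS = (176.7 - 161.3) / 176.7 * 100 = 8.72%

8.72


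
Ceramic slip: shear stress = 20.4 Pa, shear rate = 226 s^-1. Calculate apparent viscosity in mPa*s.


eta = tau/gamma * 1000 = 20.4/226 * 1000 = 90.3 mPa*s

90.3


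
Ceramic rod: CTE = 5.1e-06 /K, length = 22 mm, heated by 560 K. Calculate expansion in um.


dL = 5.1e-06 * 22 * 560 * 1000 = 62.832 um

62.832


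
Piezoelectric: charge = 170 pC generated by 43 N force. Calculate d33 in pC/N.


d33 = 170 / 43 = 4.0 pC/N

4.0


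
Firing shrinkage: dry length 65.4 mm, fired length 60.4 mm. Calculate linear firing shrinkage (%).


FS = (65.4 - 60.4) / 65.4 * 100 = 7.65%

7.65


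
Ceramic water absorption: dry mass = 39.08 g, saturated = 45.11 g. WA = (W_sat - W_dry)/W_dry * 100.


WA = (45.11 - 39.08) / 39.08 * 100 = 15.43%

15.43


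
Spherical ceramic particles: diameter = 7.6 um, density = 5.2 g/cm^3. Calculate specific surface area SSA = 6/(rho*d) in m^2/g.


SSA = 6 / (5.2 * 7.6) = 0.152 m^2/g

0.152


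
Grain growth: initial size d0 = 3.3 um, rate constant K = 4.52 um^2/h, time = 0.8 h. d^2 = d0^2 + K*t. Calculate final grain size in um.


d^2 = 3.3^2 + 4.52*0.8 = 14.506
d = sqrt(14.506) = 3.81 um

3.81


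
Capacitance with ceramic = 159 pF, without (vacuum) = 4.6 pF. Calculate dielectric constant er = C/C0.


er = 159 / 4.6 = 34.57

34.57


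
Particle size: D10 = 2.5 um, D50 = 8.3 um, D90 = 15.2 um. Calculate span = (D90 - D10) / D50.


Span = (15.2 - 2.5) / 8.3 = 12.7 / 8.3 = 1.53

1.53


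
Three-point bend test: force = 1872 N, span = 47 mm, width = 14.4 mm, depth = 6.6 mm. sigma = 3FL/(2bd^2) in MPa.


sigma = 3*1872*47/(2*14.4*6.6^2) = 210.4 MPa

210.4


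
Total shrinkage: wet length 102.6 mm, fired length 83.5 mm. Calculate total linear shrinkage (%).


TS = (102.6 - 83.5) / 102.6 * 100 = 18.62%

18.62


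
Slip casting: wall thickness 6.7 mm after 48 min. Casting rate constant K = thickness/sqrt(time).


K = 6.7 / sqrt(48) = 6.7 / 6.9282 = 0.967 mm/min^0.5

0.967


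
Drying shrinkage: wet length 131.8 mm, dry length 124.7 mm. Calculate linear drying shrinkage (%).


DS = (131.8 - 124.7) / 131.8 * 100 = 5.39%

5.39


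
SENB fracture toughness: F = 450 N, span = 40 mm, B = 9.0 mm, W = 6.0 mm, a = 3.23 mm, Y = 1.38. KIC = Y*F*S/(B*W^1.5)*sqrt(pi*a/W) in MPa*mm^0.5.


KIC = 1.38*450*40/(9.0*6.0^1.5)*sqrt(pi*3.23/6.0) = 244.22

244.22


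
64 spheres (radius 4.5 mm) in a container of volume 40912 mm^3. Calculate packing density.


V_sphere = 4/3*pi*4.5^3 = 381.7035 mm^3
Total V = 64*381.7035 = 24429.024 mm^3
PD = 24429.024 / 40912 = 0.597

0.597


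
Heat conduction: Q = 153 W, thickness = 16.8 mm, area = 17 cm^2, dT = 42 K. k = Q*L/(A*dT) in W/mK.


k = 153*16.8/1000/(17/10000*42) = 36.0 W/mK

36.0


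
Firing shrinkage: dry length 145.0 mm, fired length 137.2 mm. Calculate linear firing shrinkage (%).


FS = (145.0 - 137.2) / 145.0 * 100 = 5.38%

5.38


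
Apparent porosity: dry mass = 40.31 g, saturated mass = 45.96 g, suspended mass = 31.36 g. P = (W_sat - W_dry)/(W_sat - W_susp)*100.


P = (45.96 - 40.31) / (45.96 - 31.36) * 100 = 5.65 / 14.6 * 100 = 38.7%

38.7


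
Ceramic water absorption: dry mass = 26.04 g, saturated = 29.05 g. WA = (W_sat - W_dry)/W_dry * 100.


WA = (29.05 - 26.04) / 26.04 * 100 = 11.56%

11.56


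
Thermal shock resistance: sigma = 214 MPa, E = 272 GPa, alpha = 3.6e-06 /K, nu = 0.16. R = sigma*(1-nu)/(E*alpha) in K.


R = 214*(1-0.16)/(272*1000*3.6e-06) = 184 K

184


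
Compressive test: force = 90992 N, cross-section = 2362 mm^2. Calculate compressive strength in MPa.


CS = 90992 / 2362 = 38.5 MPa

38.5


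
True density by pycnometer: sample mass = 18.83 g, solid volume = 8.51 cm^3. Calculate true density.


TD = 18.83 / 8.51 = 2.213 g/cm^3

2.213


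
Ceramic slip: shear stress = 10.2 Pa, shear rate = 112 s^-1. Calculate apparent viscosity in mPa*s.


eta = tau/gamma * 1000 = 10.2/112 * 1000 = 91.1 mPa*s

91.1


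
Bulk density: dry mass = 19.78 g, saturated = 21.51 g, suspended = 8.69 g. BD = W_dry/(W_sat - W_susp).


BD = 19.78 / (21.51 - 8.69) = 19.78 / 12.82 = 1.543 g/cm^3

1.543


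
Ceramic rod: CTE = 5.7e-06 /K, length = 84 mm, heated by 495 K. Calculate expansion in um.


dL = 5.7e-06 * 84 * 495 * 1000 = 237.006 um

237.006


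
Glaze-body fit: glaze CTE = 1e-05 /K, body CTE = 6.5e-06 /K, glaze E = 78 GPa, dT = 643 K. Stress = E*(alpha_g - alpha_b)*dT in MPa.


Stress = 78*1000*(1e-05 - 6.5e-06)*643 = 175.5 MPa

175.5


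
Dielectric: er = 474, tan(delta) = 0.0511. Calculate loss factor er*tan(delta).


Loss = 474 * 0.0511 = 24.221

24.221


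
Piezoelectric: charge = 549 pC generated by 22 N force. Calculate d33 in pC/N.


d33 = 549 / 22 = 25.0 pC/N

25.0


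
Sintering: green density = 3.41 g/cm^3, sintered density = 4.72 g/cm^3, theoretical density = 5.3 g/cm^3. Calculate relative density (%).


Relative = 4.72 / 5.3 * 100 = 89.1%

89.1


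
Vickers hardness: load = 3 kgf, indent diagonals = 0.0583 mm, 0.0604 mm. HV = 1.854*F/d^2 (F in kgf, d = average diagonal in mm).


d_avg = (0.0583+0.0604)/2 = 0.05935 mm
HV = 1.854*3/0.05935^2 = 1579

1579


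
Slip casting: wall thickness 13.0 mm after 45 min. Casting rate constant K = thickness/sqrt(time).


K = 13.0 / sqrt(45) = 13.0 / 6.7082 = 1.938 mm/min^0.5

1.938


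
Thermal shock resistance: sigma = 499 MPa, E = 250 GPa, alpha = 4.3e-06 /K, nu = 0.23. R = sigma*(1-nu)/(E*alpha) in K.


R = 499*(1-0.23)/(250*1000*4.3e-06) = 357 K

357


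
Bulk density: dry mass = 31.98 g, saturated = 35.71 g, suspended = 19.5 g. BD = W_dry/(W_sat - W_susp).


BD = 31.98 / (35.71 - 19.5) = 31.98 / 16.21 = 1.973 g/cm^3

1.973


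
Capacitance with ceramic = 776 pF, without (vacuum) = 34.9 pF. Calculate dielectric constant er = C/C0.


er = 776 / 34.9 = 22.23

22.23


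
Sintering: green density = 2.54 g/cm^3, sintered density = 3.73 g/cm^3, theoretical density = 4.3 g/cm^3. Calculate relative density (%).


Relative = 3.73 / 4.3 * 100 = 86.7%

86.7


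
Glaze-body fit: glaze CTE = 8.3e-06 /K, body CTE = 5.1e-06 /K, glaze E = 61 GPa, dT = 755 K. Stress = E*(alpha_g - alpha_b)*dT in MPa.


Stress = 61*1000*(8.3e-06 - 5.1e-06)*755 = 147.4 MPa

147.4


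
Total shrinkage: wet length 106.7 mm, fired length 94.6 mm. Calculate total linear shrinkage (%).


TS = (106.7 - 94.6) / 106.7 * 100 = 11.34%

11.34


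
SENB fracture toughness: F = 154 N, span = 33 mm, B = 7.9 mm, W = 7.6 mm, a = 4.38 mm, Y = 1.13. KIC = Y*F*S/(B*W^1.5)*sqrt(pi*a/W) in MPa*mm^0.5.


KIC = 1.13*154*33/(7.9*7.6^1.5)*sqrt(pi*4.38/7.6) = 46.68

46.68


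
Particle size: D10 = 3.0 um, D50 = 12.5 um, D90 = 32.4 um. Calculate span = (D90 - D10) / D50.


Span = (32.4 - 3.0) / 12.5 = 29.4 / 12.5 = 2.352

2.352


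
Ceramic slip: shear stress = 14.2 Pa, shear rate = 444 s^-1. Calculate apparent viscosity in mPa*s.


eta = tau/gamma * 1000 = 14.2/444 * 1000 = 32.0 mPa*s

32.0


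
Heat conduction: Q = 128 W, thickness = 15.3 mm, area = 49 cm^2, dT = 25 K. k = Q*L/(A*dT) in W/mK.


k = 128*15.3/1000/(49/10000*25) = 15.99 W/mK

15.99


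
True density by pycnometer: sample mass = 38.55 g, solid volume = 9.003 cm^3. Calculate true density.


TD = 38.55 / 9.003 = 4.282 g/cm^3

4.282


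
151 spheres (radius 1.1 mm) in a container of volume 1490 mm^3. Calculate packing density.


V_sphere = 4/3*pi*1.1^3 = 5.5753 mm^3
Total V = 151*5.5753 = 841.8703 mm^3
PD = 841.8703 / 1490 = 0.565

0.565


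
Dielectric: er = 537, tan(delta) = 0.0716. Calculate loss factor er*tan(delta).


Loss = 537 * 0.0716 = 38.449

38.449


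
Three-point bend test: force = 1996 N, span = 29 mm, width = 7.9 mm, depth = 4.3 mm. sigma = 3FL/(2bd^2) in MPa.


sigma = 3*1996*29/(2*7.9*4.3^2) = 594.4 MPa

594.4


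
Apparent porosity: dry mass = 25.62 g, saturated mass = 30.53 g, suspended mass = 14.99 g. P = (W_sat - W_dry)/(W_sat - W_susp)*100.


P = (30.53 - 25.62) / (30.53 - 14.99) * 100 = 4.91 / 15.54 * 100 = 31.6%

31.6


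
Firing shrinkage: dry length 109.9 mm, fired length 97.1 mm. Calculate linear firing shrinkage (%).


FS = (109.9 - 97.1) / 109.9 * 100 = 11.65%

11.65


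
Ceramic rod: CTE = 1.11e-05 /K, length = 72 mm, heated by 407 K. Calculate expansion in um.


dL = 1.11e-05 * 72 * 407 * 1000 = 325.274 um

325.274


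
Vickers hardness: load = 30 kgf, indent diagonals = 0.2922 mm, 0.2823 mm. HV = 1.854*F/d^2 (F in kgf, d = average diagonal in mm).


d_avg = (0.2922+0.2823)/2 = 0.28725 mm
HV = 1.854*30/0.28725^2 = 674

674


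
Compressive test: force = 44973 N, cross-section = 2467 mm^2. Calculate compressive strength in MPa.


CS = 44973 / 2467 = 18.2 MPa

18.2


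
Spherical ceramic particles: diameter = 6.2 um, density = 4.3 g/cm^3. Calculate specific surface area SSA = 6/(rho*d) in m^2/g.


SSA = 6 / (4.3 * 6.2) = 0.225 m^2/g

0.225


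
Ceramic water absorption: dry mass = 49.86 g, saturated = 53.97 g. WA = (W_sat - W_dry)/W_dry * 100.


WA = (53.97 - 49.86) / 49.86 * 100 = 8.24%

8.24


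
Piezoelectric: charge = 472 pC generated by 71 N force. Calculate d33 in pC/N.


d33 = 472 / 71 = 6.6 pC/N

6.6


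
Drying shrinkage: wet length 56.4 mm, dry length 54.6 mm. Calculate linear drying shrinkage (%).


DS = (56.4 - 54.6) / 56.4 * 100 = 3.19%

3.19


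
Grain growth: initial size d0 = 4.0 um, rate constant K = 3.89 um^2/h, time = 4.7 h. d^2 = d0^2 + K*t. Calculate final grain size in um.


d^2 = 4.0^2 + 3.89*4.7 = 34.283
d = sqrt(34.283) = 5.86 um

5.86


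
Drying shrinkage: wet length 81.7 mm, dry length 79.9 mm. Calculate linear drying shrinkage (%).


DS = (81.7 - 79.9) / 81.7 * 100 = 2.2%

2.2


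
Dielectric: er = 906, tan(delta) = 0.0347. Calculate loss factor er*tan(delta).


Loss = 906 * 0.0347 = 31.438

31.438


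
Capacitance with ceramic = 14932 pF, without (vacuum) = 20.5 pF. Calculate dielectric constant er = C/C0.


er = 14932 / 20.5 = 728.39

728.39


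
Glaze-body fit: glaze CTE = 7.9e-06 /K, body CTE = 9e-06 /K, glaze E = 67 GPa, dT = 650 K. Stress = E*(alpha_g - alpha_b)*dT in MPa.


Stress = 67*1000*(7.9e-06 - 9e-06)*650 = -47.9 MPa

-47.9


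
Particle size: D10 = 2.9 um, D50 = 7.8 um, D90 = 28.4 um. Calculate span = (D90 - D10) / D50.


Span = (28.4 - 2.9) / 7.8 = 25.5 / 7.8 = 3.269

3.269


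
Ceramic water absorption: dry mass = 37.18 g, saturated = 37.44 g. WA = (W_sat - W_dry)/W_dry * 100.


WA = (37.44 - 37.18) / 37.18 * 100 = 0.7%

0.7


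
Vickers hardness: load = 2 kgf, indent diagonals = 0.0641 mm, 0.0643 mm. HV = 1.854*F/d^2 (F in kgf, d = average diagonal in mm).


d_avg = (0.0641+0.0643)/2 = 0.0642 mm
HV = 1.854*2/0.0642^2 = 900

900


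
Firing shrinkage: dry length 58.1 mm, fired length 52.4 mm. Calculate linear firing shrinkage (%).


FS = (58.1 - 52.4) / 58.1 * 100 = 9.81%

9.81


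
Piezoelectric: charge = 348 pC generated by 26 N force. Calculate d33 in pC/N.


d33 = 348 / 26 = 13.4 pC/N

13.4


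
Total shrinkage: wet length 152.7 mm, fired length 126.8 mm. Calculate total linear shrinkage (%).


TS = (152.7 - 126.8) / 152.7 * 100 = 16.96%

16.96


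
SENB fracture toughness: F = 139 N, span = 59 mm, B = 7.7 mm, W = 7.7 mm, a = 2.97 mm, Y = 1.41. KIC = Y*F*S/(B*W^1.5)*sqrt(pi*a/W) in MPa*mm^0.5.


KIC = 1.41*139*59/(7.7*7.7^1.5)*sqrt(pi*2.97/7.7) = 77.37

77.37


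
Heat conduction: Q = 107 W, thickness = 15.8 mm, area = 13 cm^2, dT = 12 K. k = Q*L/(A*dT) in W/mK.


k = 107*15.8/1000/(13/10000*12) = 108.37 W/mK

108.37


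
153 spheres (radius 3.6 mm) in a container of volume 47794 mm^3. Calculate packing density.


V_sphere = 4/3*pi*3.6^3 = 195.4322 mm^3
Total V = 153*195.4322 = 29901.1266 mm^3
PD = 29901.1266 / 47794 = 0.626

0.626


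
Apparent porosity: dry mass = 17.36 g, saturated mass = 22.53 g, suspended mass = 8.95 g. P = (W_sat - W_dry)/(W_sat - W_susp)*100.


P = (22.53 - 17.36) / (22.53 - 8.95) * 100 = 5.17 / 13.58 * 100 = 38.1%

38.1


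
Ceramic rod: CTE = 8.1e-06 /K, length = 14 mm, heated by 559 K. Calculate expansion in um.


dL = 8.1e-06 * 14 * 559 * 1000 = 63.391 um

63.391


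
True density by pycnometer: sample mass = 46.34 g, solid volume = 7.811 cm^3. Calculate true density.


TD = 46.34 / 7.811 = 5.933 g/cm^3

5.933


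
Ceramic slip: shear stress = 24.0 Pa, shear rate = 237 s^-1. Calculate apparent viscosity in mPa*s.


eta = tau/gamma * 1000 = 24.0/237 * 1000 = 101.3 mPa*s

101.3


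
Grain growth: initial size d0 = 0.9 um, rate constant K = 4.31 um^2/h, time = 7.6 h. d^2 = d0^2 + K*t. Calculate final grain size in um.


d^2 = 0.9^2 + 4.31*7.6 = 33.566
d = sqrt(33.566) = 5.79 um

5.79


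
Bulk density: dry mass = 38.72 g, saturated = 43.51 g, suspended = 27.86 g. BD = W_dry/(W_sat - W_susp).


BD = 38.72 / (43.51 - 27.86) = 38.72 / 15.65 = 2.474 g/cm^3

2.474


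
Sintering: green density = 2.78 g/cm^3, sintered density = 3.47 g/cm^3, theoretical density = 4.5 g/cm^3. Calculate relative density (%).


Relative = 3.47 / 4.5 * 100 = 77.1%

77.1


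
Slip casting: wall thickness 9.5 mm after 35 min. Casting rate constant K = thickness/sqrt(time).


K = 9.5 / sqrt(35) = 9.5 / 5.9161 = 1.606 mm/min^0.5

1.606


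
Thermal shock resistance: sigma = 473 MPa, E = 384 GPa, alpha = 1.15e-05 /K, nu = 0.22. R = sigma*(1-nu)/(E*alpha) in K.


R = 473*(1-0.22)/(384*1000*1.15e-05) = 84 K

84


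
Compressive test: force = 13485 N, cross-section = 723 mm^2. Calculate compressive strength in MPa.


CS = 13485 / 723 = 18.7 MPa

18.7


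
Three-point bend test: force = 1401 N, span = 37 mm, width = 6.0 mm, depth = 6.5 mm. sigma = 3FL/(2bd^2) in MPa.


sigma = 3*1401*37/(2*6.0*6.5^2) = 306.7 MPa

306.7


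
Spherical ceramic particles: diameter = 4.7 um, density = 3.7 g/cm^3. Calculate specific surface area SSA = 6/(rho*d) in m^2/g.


SSA = 6 / (3.7 * 4.7) = 0.345 m^2/g

0.345


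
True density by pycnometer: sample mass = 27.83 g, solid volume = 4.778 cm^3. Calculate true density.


TD = 27.83 / 4.778 = 5.825 g/cm^3

5.825


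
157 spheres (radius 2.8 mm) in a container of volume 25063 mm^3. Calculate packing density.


V_sphere = 4/3*pi*2.8^3 = 91.9523 mm^3
Total V = 157*91.9523 = 14436.5111 mm^3
PD = 14436.5111 / 25063 = 0.576

0.576


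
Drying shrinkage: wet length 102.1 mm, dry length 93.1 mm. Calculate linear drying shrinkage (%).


DS = (102.1 - 93.1) / 102.1 * 100 = 8.81%

8.81


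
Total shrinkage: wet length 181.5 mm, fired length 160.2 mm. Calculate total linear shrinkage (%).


TS = (181.5 - 160.2) / 181.5 * 100 = 11.74%

11.74


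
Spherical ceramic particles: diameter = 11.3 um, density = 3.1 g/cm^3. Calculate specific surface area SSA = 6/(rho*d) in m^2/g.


SSA = 6 / (3.1 * 11.3) = 0.171 m^2/g

0.171


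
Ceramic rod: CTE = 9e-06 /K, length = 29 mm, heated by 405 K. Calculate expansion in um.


dL = 9e-06 * 29 * 405 * 1000 = 105.705 um

105.705


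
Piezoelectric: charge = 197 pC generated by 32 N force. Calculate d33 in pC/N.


d33 = 197 / 32 = 6.2 pC/N

6.2


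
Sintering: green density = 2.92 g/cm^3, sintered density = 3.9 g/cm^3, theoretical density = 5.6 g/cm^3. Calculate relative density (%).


Relative = 3.9 / 5.6 * 100 = 69.6%

69.6


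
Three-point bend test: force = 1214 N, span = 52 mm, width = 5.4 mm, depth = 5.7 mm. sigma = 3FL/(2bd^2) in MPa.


sigma = 3*1214*52/(2*5.4*5.7^2) = 539.7 MPa

539.7


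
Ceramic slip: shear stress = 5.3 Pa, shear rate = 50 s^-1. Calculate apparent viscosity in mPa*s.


eta = tau/gamma * 1000 = 5.3/50 * 1000 = 106.0 mPa*s

106.0


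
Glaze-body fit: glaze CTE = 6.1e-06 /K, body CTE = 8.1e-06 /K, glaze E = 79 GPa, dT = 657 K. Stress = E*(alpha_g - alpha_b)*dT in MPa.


Stress = 79*1000*(6.1e-06 - 8.1e-06)*657 = -103.8 MPa

-103.8


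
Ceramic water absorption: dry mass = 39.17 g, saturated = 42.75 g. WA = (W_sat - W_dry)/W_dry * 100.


WA = (42.75 - 39.17) / 39.17 * 100 = 9.14%

9.14


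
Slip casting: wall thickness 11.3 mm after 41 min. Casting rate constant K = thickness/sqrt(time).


K = 11.3 / sqrt(41) = 11.3 / 6.4031 = 1.765 mm/min^0.5

1.765


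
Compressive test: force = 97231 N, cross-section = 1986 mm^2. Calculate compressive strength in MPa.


CS = 97231 / 1986 = 49.0 MPa

49.0


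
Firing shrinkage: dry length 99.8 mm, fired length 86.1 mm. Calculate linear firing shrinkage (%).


FS = (99.8 - 86.1) / 99.8 * 100 = 13.73%

13.73


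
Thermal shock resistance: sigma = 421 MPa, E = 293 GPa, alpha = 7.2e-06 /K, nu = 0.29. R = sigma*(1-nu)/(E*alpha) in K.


R = 421*(1-0.29)/(293*1000*7.2e-06) = 142 K

142


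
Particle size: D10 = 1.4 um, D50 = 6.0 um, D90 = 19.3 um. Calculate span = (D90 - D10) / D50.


Span = (19.3 - 1.4) / 6.0 = 17.9 / 6.0 = 2.983

2.983


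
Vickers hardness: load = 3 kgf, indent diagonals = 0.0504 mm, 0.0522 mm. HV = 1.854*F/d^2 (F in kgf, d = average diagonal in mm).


d_avg = (0.0504+0.0522)/2 = 0.0513 mm
HV = 1.854*3/0.0513^2 = 2113

2113


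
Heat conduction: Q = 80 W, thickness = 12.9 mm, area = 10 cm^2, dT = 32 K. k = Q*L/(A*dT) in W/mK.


k = 80*12.9/1000/(10/10000*32) = 32.25 W/mK

32.25


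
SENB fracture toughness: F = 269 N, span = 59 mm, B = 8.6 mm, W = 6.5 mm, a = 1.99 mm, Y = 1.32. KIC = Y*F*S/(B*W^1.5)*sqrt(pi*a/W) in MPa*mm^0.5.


KIC = 1.32*269*59/(8.6*6.5^1.5)*sqrt(pi*1.99/6.5) = 144.16

144.16


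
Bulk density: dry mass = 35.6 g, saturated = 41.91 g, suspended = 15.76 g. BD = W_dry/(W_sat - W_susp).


BD = 35.6 / (41.91 - 15.76) = 35.6 / 26.15 = 1.361 g/cm^3

1.361


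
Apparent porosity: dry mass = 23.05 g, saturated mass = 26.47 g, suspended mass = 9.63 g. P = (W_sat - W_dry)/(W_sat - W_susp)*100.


P = (26.47 - 23.05) / (26.47 - 9.63) * 100 = 3.42 / 16.84 * 100 = 20.3%

20.3


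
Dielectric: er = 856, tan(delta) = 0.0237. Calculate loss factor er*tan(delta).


Loss = 856 * 0.0237 = 20.287

20.287


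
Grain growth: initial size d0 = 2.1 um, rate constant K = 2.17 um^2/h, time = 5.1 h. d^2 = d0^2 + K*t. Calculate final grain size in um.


d^2 = 2.1^2 + 2.17*5.1 = 15.477
d = sqrt(15.477) = 3.93 um

3.93


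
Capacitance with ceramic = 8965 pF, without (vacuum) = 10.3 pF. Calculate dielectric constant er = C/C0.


er = 8965 / 10.3 = 870.39

870.39


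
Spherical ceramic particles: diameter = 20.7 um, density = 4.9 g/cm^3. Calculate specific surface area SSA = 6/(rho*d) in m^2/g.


SSA = 6 / (4.9 * 20.7) = 0.059 m^2/g

0.059


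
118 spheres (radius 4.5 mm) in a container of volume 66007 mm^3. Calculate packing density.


V_sphere = 4/3*pi*4.5^3 = 381.7035 mm^3
Total V = 118*381.7035 = 45041.013 mm^3
PD = 45041.013 / 66007 = 0.682

0.682


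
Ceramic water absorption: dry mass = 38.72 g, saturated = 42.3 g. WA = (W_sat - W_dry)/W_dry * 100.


WA = (42.3 - 38.72) / 38.72 * 100 = 9.25%

9.25


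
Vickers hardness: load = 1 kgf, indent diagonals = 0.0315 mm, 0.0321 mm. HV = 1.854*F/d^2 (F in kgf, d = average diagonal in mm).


d_avg = (0.0315+0.0321)/2 = 0.0318 mm
HV = 1.854*1/0.0318^2 = 1833

1833


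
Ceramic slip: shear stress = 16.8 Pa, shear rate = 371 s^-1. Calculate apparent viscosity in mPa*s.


eta = tau/gamma * 1000 = 16.8/371 * 1000 = 45.3 mPa*s

45.3


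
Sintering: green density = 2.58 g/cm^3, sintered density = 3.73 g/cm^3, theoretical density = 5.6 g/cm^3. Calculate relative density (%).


Relative = 3.73 / 5.6 * 100 = 66.6%

66.6


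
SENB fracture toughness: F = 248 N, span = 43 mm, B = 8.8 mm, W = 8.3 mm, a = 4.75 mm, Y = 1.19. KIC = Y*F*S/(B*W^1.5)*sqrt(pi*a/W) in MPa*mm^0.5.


KIC = 1.19*248*43/(8.8*8.3^1.5)*sqrt(pi*4.75/8.3) = 80.86

80.86


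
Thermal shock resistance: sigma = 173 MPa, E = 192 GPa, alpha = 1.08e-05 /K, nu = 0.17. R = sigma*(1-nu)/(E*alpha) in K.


R = 173*(1-0.17)/(192*1000*1.08e-05) = 69 K

69


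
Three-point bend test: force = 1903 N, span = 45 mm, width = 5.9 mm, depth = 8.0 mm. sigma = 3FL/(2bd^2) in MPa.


sigma = 3*1903*45/(2*5.9*8.0^2) = 340.2 MPa

340.2


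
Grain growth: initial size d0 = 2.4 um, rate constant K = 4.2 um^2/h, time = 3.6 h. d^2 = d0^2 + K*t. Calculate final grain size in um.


d^2 = 2.4^2 + 4.2*3.6 = 20.88
d = sqrt(20.88) = 4.57 um

4.57


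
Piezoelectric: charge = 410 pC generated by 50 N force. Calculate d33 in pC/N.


d33 = 410 / 50 = 8.2 pC/N

8.2


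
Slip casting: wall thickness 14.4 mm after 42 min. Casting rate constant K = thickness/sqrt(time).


K = 14.4 / sqrt(42) = 14.4 / 6.4807 = 2.222 mm/min^0.5

2.222


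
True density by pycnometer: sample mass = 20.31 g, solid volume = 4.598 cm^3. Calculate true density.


TD = 20.31 / 4.598 = 4.417 g/cm^3

4.417


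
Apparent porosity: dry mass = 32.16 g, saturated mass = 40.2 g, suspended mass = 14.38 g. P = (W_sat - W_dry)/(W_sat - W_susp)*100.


P = (40.2 - 32.16) / (40.2 - 14.38) * 100 = 8.04 / 25.82 * 100 = 31.1%

31.1


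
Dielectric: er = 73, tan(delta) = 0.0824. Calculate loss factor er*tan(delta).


Loss = 73 * 0.0824 = 6.015

6.015


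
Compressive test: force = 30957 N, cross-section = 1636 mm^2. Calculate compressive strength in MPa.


CS = 30957 / 1636 = 18.9 MPa

18.9


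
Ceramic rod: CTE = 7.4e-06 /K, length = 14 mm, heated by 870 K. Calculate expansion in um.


dL = 7.4e-06 * 14 * 870 * 1000 = 90.132 um

90.132


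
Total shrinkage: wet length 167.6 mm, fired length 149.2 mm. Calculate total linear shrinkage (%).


TS = (167.6 - 149.2) / 167.6 * 100 = 10.98%

10.98


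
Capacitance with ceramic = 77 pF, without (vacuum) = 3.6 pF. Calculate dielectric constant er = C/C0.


er = 77 / 3.6 = 21.39

21.39


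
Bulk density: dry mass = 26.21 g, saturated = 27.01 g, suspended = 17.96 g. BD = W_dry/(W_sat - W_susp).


BD = 26.21 / (27.01 - 17.96) = 26.21 / 9.05 = 2.896 g/cm^3

2.896


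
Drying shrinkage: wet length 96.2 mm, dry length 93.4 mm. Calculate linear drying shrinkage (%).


DS = (96.2 - 93.4) / 96.2 * 100 = 2.91%

2.91


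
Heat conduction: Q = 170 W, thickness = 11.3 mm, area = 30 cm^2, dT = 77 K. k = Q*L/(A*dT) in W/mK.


k = 170*11.3/1000/(30/10000*77) = 8.32 W/mK

8.32


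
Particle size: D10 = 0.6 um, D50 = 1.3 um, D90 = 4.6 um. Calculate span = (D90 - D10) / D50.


Span = (4.6 - 0.6) / 1.3 = 4.0 / 1.3 = 3.077

3.077


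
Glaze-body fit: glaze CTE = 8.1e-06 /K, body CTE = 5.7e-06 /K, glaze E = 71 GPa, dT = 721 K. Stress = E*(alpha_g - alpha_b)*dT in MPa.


Stress = 71*1000*(8.1e-06 - 5.7e-06)*721 = 122.9 MPa

122.9


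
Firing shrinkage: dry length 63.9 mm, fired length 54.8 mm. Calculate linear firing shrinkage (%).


FS = (63.9 - 54.8) / 63.9 * 100 = 14.24%

14.24


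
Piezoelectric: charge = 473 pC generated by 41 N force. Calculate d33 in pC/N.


d33 = 473 / 41 = 11.5 pC/N

11.5


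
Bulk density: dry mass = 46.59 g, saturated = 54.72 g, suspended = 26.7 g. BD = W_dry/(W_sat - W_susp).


BD = 46.59 / (54.72 - 26.7) = 46.59 / 28.02 = 1.663 g/cm^3

1.663


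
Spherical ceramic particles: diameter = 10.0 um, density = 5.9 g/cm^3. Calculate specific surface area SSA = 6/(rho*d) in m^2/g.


SSA = 6 / (5.9 * 10.0) = 0.102 m^2/g

0.102


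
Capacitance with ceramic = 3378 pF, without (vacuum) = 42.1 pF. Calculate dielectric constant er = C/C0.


er = 3378 / 42.1 = 80.24

80.24


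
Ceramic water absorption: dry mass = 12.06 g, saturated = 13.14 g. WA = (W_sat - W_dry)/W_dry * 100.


WA = (13.14 - 12.06) / 12.06 * 100 = 8.96%

8.96


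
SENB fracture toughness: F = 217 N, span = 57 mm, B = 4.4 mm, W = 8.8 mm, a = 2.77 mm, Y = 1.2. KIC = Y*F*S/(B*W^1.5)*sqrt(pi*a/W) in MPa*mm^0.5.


KIC = 1.2*217*57/(4.4*8.8^1.5)*sqrt(pi*2.77/8.8) = 128.5

128.5


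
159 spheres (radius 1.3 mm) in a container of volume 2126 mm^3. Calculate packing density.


V_sphere = 4/3*pi*1.3^3 = 9.2028 mm^3
Total V = 159*9.2028 = 1463.2452 mm^3
PD = 1463.2452 / 2126 = 0.688

0.688


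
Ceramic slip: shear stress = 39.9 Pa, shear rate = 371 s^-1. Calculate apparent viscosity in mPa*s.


eta = tau/gamma * 1000 = 39.9/371 * 1000 = 107.5 mPa*s

107.5


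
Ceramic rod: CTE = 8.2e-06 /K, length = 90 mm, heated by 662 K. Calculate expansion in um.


dL = 8.2e-06 * 90 * 662 * 1000 = 488.556 um

488.556


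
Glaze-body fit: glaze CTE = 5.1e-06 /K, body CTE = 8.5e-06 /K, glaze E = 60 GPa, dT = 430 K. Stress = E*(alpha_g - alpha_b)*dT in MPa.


Stress = 60*1000*(5.1e-06 - 8.5e-06)*430 = -87.7 MPa

-87.7


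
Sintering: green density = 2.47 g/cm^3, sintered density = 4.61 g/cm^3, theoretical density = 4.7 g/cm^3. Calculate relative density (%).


Relative = 4.61 / 4.7 * 100 = 98.1%

98.1


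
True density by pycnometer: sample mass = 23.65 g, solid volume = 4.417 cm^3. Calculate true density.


TD = 23.65 / 4.417 = 5.354 g/cm^3

5.354


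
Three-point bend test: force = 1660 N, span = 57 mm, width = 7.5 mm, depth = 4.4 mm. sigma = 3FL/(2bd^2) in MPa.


sigma = 3*1660*57/(2*7.5*4.4^2) = 977.5 MPa

977.5


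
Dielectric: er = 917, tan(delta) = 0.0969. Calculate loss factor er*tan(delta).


Loss = 917 * 0.0969 = 88.857

88.857


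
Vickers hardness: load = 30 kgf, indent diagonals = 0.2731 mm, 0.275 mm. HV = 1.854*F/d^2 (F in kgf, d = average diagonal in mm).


d_avg = (0.2731+0.275)/2 = 0.27405 mm
HV = 1.854*30/0.27405^2 = 741

741


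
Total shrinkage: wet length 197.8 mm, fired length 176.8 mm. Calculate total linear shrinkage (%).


TS = (197.8 - 176.8) / 197.8 * 100 = 10.62%

10.62


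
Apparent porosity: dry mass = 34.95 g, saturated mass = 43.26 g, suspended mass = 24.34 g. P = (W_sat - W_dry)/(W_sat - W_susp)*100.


P = (43.26 - 34.95) / (43.26 - 24.34) * 100 = 8.31 / 18.92 * 100 = 43.9%

43.9


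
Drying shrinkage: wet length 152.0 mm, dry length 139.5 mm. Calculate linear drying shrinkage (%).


DS = (152.0 - 139.5) / 152.0 * 100 = 8.22%

8.22


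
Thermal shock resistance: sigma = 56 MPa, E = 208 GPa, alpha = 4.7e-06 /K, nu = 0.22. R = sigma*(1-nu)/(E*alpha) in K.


R = 56*(1-0.22)/(208*1000*4.7e-06) = 45 K

45


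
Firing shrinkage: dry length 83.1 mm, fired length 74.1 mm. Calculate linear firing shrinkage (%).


FS = (83.1 - 74.1) / 83.1 * 100 = 10.83%

10.83


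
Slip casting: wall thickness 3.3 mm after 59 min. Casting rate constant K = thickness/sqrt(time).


K = 3.3 / sqrt(59) = 3.3 / 7.6811 = 0.43 mm/min^0.5

0.43


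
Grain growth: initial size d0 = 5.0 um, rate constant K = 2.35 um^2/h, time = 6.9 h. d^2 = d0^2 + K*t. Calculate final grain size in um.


d^2 = 5.0^2 + 2.35*6.9 = 41.215
d = sqrt(41.215) = 6.42 um

6.42


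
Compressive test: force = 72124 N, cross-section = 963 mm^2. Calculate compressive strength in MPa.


CS = 72124 / 963 = 74.9 MPa

74.9


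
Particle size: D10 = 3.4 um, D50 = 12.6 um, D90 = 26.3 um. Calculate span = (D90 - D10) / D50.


Span = (26.3 - 3.4) / 12.6 = 22.9 / 12.6 = 1.817

1.817


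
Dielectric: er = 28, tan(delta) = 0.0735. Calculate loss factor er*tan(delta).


Loss = 28 * 0.0735 = 2.058

2.058


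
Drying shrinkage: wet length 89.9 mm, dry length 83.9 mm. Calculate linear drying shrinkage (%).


DS = (89.9 - 83.9) / 89.9 * 100 = 6.67%

6.67


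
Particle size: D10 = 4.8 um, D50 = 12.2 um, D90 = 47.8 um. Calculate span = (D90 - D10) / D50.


Span = (47.8 - 4.8) / 12.2 = 43.0 / 12.2 = 3.525

3.525


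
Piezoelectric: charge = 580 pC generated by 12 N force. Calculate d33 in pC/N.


d33 = 580 / 12 = 48.3 pC/N

48.3


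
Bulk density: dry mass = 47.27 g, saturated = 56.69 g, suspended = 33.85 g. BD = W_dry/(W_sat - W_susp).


BD = 47.27 / (56.69 - 33.85) = 47.27 / 22.84 = 2.07 g/cm^3

2.07


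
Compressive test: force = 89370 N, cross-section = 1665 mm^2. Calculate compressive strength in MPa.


CS = 89370 / 1665 = 53.7 MPa

53.7


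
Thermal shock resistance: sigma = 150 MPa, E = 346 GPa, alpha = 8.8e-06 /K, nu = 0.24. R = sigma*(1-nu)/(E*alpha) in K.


R = 150*(1-0.24)/(346*1000*8.8e-06) = 37 K

37


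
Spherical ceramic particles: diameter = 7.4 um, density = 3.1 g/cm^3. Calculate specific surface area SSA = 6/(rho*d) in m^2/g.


SSA = 6 / (3.1 * 7.4) = 0.262 m^2/g

0.262


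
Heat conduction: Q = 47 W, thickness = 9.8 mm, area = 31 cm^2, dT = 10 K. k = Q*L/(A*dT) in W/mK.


k = 47*9.8/1000/(31/10000*10) = 14.86 W/mK

14.86


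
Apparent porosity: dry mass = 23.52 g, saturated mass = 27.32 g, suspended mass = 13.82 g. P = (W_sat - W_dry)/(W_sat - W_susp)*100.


P = (27.32 - 23.52) / (27.32 - 13.82) * 100 = 3.8 / 13.5 * 100 = 28.1%

28.1


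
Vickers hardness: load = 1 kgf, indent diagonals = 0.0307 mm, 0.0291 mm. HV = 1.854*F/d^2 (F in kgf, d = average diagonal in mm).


d_avg = (0.0307+0.0291)/2 = 0.0299 mm
HV = 1.854*1/0.0299^2 = 2074

2074


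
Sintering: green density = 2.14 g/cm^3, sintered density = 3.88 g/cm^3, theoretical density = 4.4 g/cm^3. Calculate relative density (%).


Relative = 3.88 / 4.4 * 100 = 88.2%

88.2


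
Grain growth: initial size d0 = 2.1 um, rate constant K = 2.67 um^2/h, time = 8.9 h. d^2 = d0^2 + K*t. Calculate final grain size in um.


d^2 = 2.1^2 + 2.67*8.9 = 28.173
d = sqrt(28.173) = 5.31 um

5.31


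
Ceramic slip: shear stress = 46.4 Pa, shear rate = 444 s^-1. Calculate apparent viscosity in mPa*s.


eta = tau/gamma * 1000 = 46.4/444 * 1000 = 104.5 mPa*s

104.5


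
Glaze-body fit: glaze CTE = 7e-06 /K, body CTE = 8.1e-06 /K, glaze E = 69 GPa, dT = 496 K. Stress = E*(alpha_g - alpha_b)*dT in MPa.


Stress = 69*1000*(7e-06 - 8.1e-06)*496 = -37.6 MPa

-37.6


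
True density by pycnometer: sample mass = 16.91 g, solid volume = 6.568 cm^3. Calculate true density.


TD = 16.91 / 6.568 = 2.575 g/cm^3

2.575


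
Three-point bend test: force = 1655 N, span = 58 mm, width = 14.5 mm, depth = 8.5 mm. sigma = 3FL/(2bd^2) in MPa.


sigma = 3*1655*58/(2*14.5*8.5^2) = 137.4 MPa

137.4


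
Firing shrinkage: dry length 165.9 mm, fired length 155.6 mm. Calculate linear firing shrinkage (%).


FS = (165.9 - 155.6) / 165.9 * 100 = 6.21%

6.21


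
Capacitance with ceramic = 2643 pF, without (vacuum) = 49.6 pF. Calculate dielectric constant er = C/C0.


er = 2643 / 49.6 = 53.29

53.29


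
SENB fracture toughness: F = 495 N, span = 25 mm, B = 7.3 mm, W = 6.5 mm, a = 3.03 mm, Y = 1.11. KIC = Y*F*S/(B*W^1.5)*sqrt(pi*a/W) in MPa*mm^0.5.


KIC = 1.11*495*25/(7.3*6.5^1.5)*sqrt(pi*3.03/6.5) = 137.41

137.41


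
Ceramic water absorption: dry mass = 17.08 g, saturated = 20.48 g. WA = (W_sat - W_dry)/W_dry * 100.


WA = (20.48 - 17.08) / 17.08 * 100 = 19.91%

19.91
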